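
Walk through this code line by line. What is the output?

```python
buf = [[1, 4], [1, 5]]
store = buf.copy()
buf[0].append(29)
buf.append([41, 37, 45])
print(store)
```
[[1, 4, 29], [1, 5]]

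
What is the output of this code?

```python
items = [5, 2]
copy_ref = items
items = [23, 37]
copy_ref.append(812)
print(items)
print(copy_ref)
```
[23, 37]
[5, 2, 812]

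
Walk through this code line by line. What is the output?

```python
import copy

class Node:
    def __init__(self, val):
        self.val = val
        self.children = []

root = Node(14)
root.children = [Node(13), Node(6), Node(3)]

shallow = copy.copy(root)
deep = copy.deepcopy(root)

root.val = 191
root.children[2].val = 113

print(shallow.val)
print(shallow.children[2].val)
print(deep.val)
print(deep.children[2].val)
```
14
113
14
3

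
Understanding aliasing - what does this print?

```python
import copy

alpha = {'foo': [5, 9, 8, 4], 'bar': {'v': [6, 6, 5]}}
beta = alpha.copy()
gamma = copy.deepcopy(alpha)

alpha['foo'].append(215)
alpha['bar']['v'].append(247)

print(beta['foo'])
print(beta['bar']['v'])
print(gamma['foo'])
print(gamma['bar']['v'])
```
[5, 9, 8, 4, 215]
[6, 6, 5, 247]
[5, 9, 8, 4]
[6, 6, 5]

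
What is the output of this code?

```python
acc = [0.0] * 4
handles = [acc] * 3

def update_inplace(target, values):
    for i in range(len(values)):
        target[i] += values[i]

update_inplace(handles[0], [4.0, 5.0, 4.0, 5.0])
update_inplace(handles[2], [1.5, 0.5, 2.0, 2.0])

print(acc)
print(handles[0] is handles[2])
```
[5.5, 5.5, 6.0, 7.0]
True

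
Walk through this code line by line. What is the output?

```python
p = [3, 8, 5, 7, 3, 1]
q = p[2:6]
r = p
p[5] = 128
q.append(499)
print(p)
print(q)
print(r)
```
[3, 8, 5, 7, 3, 128]
[5, 7, 3, 1, 499]
[3, 8, 5, 7, 3, 128]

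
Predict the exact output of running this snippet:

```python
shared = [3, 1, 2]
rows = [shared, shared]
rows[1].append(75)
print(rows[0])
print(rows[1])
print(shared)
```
[3, 1, 2, 75]
[3, 1, 2, 75]
[3, 1, 2, 75]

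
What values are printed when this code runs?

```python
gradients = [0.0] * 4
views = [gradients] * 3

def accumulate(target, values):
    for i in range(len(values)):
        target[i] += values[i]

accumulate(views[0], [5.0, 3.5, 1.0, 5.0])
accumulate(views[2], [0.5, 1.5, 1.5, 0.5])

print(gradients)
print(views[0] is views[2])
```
[5.5, 5.0, 2.5, 5.5]
True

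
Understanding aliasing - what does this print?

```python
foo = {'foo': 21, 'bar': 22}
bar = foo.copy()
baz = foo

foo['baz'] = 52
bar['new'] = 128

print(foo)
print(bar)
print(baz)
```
{'foo': 21, 'bar': 22, 'baz': 52}
{'foo': 21, 'bar': 22, 'new': 128}
{'foo': 21, 'bar': 22, 'baz': 52}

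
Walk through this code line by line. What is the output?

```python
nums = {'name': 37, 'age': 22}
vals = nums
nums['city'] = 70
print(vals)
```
{'name': 37, 'age': 22, 'city': 70}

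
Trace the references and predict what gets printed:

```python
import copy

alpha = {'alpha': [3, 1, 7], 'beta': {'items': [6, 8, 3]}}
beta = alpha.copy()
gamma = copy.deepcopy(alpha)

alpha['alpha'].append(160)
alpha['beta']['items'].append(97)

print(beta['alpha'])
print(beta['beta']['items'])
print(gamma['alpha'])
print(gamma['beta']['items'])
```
[3, 1, 7, 160]
[6, 8, 3, 97]
[3, 1, 7]
[6, 8, 3]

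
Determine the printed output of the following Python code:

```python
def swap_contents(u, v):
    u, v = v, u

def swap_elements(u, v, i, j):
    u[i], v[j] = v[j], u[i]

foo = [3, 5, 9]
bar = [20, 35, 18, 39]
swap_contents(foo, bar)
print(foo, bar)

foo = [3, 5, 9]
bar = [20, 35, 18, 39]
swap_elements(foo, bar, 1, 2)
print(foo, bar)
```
[3, 5, 9] [20, 35, 18, 39]
[3, 18, 9] [20, 35, 5, 39]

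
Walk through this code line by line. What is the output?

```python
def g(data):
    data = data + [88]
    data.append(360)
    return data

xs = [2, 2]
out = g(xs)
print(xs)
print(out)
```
[2, 2]
[2, 2, 88, 360]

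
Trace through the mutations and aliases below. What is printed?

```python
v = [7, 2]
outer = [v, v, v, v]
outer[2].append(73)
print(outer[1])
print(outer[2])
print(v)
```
[7, 2, 73]
[7, 2, 73]
[7, 2, 73]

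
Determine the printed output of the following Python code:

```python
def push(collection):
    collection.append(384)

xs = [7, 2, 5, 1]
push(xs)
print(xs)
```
[7, 2, 5, 1, 384]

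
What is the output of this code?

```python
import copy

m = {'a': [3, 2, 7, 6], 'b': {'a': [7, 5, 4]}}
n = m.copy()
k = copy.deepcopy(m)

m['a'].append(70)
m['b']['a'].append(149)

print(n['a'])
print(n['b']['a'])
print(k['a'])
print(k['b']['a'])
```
[3, 2, 7, 6, 70]
[7, 5, 4, 149]
[3, 2, 7, 6]
[7, 5, 4]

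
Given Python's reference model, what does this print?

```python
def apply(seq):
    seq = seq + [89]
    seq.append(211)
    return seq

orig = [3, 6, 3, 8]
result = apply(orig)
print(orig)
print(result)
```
[3, 6, 3, 8]
[3, 6, 3, 8, 89, 211]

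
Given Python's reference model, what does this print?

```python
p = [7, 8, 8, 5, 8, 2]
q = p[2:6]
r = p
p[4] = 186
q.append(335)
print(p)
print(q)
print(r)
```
[7, 8, 8, 5, 186, 2]
[8, 5, 8, 2, 335]
[7, 8, 8, 5, 186, 2]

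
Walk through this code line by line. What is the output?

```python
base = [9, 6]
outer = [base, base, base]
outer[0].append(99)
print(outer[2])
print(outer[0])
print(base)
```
[9, 6, 99]
[9, 6, 99]
[9, 6, 99]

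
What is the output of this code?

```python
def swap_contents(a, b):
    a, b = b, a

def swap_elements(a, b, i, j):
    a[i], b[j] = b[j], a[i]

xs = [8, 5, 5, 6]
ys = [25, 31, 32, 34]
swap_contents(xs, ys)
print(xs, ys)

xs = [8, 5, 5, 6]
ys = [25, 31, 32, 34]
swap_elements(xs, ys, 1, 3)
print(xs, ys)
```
[8, 5, 5, 6] [25, 31, 32, 34]
[8, 34, 5, 6] [25, 31, 32, 5]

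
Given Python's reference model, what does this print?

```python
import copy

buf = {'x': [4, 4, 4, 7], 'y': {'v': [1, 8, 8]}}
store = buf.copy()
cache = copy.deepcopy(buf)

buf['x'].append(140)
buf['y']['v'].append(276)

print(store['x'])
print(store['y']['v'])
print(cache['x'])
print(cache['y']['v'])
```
[4, 4, 4, 7, 140]
[1, 8, 8, 276]
[4, 4, 4, 7]
[1, 8, 8]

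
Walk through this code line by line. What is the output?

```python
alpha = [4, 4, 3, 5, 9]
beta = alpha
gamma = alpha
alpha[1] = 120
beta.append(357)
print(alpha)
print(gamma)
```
[4, 120, 3, 5, 9, 357]
[4, 120, 3, 5, 9, 357]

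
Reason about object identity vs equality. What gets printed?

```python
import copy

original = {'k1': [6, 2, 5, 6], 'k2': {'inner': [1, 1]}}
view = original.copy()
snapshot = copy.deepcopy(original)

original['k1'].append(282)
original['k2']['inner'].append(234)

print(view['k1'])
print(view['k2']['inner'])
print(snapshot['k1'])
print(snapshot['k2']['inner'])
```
[6, 2, 5, 6, 282]
[1, 1, 234]
[6, 2, 5, 6]
[1, 1]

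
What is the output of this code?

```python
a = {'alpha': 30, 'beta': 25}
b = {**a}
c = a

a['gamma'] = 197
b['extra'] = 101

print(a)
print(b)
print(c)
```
{'alpha': 30, 'beta': 25, 'gamma': 197}
{'alpha': 30, 'beta': 25, 'extra': 101}
{'alpha': 30, 'beta': 25, 'gamma': 197}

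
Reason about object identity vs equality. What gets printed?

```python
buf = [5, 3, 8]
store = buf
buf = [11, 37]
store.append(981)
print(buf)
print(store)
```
[11, 37]
[5, 3, 8, 981]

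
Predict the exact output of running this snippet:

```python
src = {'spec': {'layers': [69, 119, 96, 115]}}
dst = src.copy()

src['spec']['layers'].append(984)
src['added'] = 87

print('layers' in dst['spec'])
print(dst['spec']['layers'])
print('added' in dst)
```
True
[69, 119, 96, 115, 984]
False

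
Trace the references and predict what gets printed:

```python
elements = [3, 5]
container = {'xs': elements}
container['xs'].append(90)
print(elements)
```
[3, 5, 90]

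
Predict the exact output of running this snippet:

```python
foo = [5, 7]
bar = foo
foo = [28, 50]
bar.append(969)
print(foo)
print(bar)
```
[28, 50]
[5, 7, 969]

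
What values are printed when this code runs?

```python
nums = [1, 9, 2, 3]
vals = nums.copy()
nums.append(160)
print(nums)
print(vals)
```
[1, 9, 2, 3, 160]
[1, 9, 2, 3]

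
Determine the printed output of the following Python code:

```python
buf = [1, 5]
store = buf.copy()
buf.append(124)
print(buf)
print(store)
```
[1, 5, 124]
[1, 5]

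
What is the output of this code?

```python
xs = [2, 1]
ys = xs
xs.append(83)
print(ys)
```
[2, 1, 83]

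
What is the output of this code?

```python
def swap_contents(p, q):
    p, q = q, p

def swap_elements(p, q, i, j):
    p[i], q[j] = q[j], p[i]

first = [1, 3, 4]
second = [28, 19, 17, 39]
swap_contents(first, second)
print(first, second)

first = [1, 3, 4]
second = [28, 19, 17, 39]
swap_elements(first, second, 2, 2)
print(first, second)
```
[1, 3, 4] [28, 19, 17, 39]
[1, 3, 17] [28, 19, 4, 39]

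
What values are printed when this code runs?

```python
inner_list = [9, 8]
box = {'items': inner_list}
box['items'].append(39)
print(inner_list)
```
[9, 8, 39]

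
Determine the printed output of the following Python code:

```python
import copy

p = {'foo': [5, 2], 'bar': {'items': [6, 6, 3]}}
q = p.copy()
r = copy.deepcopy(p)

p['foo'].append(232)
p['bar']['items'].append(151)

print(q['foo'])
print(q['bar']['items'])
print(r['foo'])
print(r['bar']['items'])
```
[5, 2, 232]
[6, 6, 3, 151]
[5, 2]
[6, 6, 3]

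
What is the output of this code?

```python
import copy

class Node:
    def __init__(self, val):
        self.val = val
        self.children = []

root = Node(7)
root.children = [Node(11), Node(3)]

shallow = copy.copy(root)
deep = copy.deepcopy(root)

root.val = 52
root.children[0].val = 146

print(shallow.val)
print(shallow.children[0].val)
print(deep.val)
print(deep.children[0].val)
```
7
146
7
11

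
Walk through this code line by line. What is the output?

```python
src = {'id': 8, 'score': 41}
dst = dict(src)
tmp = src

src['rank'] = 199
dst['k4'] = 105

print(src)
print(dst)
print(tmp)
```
{'id': 8, 'score': 41, 'rank': 199}
{'id': 8, 'score': 41, 'k4': 105}
{'id': 8, 'score': 41, 'rank': 199}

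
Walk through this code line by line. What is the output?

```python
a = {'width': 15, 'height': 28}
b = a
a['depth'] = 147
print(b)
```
{'width': 15, 'height': 28, 'depth': 147}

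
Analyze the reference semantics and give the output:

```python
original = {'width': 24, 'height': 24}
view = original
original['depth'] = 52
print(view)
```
{'width': 24, 'height': 24, 'depth': 52}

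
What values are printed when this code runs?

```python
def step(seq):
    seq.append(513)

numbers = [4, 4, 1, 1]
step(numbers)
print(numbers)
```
[4, 4, 1, 1, 513]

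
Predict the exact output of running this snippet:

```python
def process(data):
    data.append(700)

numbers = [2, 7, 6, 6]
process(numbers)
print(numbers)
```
[2, 7, 6, 6, 700]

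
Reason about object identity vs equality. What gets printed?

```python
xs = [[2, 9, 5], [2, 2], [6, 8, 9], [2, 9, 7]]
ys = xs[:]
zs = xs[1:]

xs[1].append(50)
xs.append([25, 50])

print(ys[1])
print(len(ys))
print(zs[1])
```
[2, 2, 50]
4
[6, 8, 9]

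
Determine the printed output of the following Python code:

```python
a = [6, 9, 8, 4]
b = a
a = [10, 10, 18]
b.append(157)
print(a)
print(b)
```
[10, 10, 18]
[6, 9, 8, 4, 157]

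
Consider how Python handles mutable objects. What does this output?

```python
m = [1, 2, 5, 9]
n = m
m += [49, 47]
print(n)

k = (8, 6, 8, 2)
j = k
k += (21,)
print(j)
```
[1, 2, 5, 9, 49, 47]
(8, 6, 8, 2)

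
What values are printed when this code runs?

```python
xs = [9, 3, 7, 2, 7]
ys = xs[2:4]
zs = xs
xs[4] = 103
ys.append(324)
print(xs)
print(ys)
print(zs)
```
[9, 3, 7, 2, 103]
[7, 2, 324]
[9, 3, 7, 2, 103]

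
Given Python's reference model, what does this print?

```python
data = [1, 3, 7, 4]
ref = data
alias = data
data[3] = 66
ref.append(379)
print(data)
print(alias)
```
[1, 3, 7, 66, 379]
[1, 3, 7, 66, 379]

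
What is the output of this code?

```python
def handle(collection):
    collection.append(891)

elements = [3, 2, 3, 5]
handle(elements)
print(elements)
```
[3, 2, 3, 5, 891]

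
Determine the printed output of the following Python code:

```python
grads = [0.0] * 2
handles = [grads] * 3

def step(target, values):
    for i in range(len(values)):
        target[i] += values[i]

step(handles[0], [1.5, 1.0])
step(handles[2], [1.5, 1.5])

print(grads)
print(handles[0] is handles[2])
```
[3.0, 2.5]
True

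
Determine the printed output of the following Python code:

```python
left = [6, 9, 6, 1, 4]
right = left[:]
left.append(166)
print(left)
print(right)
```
[6, 9, 6, 1, 4, 166]
[6, 9, 6, 1, 4]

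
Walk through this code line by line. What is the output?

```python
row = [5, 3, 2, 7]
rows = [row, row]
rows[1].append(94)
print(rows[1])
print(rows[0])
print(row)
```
[5, 3, 2, 7, 94]
[5, 3, 2, 7, 94]
[5, 3, 2, 7, 94]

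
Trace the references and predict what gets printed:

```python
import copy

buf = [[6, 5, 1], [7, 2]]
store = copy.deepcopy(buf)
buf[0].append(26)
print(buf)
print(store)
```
[[6, 5, 1, 26], [7, 2]]
[[6, 5, 1], [7, 2]]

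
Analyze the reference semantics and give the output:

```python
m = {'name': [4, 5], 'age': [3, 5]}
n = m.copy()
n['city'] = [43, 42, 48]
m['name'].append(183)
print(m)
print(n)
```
{'name': [4, 5, 183], 'age': [3, 5]}
{'name': [4, 5, 183], 'age': [3, 5], 'city': [43, 42, 48]}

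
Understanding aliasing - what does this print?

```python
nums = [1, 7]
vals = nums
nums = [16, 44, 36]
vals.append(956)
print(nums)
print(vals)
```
[16, 44, 36]
[1, 7, 956]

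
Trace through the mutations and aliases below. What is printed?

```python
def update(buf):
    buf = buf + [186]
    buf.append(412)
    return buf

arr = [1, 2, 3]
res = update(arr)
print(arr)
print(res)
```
[1, 2, 3]
[1, 2, 3, 186, 412]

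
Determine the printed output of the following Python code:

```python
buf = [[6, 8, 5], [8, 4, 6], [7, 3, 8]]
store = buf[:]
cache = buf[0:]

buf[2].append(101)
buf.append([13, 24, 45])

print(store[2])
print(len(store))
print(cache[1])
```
[7, 3, 8, 101]
3
[8, 4, 6]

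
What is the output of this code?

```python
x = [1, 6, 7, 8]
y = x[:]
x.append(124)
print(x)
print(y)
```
[1, 6, 7, 8, 124]
[1, 6, 7, 8]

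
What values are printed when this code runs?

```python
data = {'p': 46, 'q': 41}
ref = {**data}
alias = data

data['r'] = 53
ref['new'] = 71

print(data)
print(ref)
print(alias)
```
{'p': 46, 'q': 41, 'r': 53}
{'p': 46, 'q': 41, 'new': 71}
{'p': 46, 'q': 41, 'r': 53}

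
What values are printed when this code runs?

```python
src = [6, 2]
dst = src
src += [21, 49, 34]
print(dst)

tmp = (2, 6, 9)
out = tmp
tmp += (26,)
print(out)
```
[6, 2, 21, 49, 34]
(2, 6, 9)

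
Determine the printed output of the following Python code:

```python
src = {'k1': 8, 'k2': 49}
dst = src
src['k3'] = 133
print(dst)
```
{'k1': 8, 'k2': 49, 'k3': 133}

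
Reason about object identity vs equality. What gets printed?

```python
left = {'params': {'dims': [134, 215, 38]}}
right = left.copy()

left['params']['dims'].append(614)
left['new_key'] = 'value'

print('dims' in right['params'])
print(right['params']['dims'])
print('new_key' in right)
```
True
[134, 215, 38, 614]
False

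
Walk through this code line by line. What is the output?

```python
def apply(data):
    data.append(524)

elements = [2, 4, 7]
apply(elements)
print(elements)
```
[2, 4, 7, 524]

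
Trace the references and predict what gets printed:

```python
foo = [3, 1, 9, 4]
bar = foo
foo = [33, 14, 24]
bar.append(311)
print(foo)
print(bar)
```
[33, 14, 24]
[3, 1, 9, 4, 311]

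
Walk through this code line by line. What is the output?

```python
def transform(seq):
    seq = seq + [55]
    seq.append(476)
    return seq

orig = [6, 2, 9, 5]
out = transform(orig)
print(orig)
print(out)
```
[6, 2, 9, 5]
[6, 2, 9, 5, 55, 476]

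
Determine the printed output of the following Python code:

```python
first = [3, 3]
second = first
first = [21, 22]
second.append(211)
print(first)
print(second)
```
[21, 22]
[3, 3, 211]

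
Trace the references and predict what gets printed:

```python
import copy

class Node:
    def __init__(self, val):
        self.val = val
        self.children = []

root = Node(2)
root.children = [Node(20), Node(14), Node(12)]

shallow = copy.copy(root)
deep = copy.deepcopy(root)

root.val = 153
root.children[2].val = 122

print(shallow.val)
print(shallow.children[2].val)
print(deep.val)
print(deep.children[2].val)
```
2
122
2
12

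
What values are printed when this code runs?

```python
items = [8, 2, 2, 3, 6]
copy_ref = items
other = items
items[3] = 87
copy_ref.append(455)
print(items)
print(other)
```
[8, 2, 2, 87, 6, 455]
[8, 2, 2, 87, 6, 455]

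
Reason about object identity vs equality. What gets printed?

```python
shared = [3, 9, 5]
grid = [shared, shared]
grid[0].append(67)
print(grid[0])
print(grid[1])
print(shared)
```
[3, 9, 5, 67]
[3, 9, 5, 67]
[3, 9, 5, 67]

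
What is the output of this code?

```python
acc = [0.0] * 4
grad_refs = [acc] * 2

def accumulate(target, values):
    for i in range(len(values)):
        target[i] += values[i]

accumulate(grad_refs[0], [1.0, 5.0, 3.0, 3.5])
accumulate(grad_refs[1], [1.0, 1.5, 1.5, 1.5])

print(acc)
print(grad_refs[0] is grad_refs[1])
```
[2.0, 6.5, 4.5, 5.0]
True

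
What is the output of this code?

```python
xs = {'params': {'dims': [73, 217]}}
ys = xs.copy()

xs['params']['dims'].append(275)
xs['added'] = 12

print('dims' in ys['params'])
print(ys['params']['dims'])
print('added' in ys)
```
True
[73, 217, 275]
False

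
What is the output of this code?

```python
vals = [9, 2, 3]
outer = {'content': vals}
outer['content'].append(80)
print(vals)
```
[9, 2, 3, 80]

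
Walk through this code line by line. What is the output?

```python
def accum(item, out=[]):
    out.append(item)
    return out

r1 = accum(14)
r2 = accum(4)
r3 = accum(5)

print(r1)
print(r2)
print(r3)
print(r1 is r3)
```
[14, 4, 5]
[14, 4, 5]
[14, 4, 5]
True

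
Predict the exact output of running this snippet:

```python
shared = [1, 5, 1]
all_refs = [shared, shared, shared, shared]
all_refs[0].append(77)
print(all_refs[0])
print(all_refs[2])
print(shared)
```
[1, 5, 1, 77]
[1, 5, 1, 77]
[1, 5, 1, 77]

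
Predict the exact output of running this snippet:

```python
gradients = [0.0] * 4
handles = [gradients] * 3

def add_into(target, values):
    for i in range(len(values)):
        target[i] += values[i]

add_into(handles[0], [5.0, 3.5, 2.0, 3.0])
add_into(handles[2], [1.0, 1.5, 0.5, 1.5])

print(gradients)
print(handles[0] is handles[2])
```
[6.0, 5.0, 2.5, 4.5]
True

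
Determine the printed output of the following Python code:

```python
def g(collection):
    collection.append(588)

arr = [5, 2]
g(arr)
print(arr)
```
[5, 2, 588]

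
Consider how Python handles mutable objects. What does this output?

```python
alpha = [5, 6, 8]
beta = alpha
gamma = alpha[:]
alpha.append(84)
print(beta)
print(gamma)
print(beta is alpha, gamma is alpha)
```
[5, 6, 8, 84]
[5, 6, 8]
True False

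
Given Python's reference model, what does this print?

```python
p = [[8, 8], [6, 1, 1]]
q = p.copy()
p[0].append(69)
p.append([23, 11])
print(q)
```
[[8, 8, 69], [6, 1, 1]]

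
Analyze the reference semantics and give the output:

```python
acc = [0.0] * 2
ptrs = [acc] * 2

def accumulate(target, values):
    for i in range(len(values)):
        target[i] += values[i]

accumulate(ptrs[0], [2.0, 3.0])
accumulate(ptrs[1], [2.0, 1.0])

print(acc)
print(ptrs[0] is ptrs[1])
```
[4.0, 4.0]
True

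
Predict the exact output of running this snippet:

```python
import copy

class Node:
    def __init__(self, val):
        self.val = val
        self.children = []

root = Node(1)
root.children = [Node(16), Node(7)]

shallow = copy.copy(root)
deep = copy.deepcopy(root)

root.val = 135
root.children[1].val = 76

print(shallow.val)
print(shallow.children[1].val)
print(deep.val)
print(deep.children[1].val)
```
1
76
1
7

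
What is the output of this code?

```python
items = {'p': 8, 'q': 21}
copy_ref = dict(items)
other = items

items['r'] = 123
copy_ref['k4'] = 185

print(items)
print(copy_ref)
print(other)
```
{'p': 8, 'q': 21, 'r': 123}
{'p': 8, 'q': 21, 'k4': 185}
{'p': 8, 'q': 21, 'r': 123}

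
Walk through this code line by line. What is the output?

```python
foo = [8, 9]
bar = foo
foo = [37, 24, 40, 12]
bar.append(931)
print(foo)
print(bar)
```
[37, 24, 40, 12]
[8, 9, 931]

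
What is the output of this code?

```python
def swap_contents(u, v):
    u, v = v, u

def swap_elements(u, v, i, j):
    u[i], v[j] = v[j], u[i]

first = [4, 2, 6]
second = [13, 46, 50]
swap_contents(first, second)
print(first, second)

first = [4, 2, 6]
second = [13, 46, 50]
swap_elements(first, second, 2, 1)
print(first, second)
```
[4, 2, 6] [13, 46, 50]
[4, 2, 46] [13, 6, 50]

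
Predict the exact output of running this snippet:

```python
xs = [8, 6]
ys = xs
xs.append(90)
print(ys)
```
[8, 6, 90]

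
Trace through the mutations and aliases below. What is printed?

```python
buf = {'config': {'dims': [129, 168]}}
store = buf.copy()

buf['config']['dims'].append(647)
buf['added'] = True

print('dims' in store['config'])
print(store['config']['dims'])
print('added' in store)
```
True
[129, 168, 647]
False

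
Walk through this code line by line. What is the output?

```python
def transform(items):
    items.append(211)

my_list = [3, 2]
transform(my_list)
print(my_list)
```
[3, 2, 211]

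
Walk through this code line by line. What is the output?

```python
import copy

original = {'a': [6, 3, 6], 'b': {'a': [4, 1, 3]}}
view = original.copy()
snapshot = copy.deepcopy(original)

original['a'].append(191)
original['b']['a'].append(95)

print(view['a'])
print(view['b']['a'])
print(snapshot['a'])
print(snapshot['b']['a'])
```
[6, 3, 6, 191]
[4, 1, 3, 95]
[6, 3, 6]
[4, 1, 3]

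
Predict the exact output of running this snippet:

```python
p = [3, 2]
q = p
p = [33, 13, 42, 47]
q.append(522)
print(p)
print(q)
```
[33, 13, 42, 47]
[3, 2, 522]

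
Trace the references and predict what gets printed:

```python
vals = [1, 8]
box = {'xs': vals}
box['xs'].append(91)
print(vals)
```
[1, 8, 91]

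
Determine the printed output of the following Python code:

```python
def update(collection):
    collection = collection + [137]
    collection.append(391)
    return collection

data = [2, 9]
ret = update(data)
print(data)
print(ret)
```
[2, 9]
[2, 9, 137, 391]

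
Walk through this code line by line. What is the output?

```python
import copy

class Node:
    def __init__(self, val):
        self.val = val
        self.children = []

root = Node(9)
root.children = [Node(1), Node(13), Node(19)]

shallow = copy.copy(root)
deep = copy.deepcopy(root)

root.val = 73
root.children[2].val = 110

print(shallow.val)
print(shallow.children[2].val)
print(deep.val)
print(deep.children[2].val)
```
9
110
9
19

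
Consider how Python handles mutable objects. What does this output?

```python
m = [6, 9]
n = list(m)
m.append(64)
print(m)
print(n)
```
[6, 9, 64]
[6, 9]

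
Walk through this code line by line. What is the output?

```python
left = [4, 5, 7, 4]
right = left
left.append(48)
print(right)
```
[4, 5, 7, 4, 48]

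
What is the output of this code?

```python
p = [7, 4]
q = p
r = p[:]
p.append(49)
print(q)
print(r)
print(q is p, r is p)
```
[7, 4, 49]
[7, 4]
True False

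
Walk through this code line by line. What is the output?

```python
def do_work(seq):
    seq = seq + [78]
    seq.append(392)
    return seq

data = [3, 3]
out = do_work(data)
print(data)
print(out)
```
[3, 3]
[3, 3, 78, 392]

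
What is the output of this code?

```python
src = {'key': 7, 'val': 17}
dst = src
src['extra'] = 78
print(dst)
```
{'key': 7, 'val': 17, 'extra': 78}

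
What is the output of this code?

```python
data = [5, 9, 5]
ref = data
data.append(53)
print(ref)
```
[5, 9, 5, 53]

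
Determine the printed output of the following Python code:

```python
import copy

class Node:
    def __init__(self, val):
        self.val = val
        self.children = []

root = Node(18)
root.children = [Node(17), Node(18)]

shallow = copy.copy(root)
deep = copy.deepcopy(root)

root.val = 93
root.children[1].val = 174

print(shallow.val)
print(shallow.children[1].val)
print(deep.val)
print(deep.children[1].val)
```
18
174
18
18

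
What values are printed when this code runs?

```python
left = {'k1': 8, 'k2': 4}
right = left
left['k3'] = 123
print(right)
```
{'k1': 8, 'k2': 4, 'k3': 123}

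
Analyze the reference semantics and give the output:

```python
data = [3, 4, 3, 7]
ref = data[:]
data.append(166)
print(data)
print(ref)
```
[3, 4, 3, 7, 166]
[3, 4, 3, 7]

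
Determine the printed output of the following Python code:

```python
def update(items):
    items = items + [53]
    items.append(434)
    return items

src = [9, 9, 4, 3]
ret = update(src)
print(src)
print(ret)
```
[9, 9, 4, 3]
[9, 9, 4, 3, 53, 434]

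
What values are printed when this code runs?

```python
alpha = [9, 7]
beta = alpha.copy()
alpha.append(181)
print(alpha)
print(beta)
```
[9, 7, 181]
[9, 7]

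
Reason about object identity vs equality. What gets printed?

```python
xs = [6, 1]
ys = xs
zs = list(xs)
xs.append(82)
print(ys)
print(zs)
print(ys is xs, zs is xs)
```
[6, 1, 82]
[6, 1]
True False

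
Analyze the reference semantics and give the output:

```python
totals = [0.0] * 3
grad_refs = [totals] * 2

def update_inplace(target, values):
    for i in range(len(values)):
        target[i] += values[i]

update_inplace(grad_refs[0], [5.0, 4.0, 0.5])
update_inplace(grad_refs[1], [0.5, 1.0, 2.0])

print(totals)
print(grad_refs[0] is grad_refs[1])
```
[5.5, 5.0, 2.5]
True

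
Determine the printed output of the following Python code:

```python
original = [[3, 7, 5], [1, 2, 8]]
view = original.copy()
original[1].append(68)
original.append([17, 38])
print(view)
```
[[3, 7, 5], [1, 2, 8, 68]]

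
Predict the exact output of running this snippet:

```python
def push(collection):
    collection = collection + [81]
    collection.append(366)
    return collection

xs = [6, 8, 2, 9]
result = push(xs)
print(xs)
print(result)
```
[6, 8, 2, 9]
[6, 8, 2, 9, 81, 366]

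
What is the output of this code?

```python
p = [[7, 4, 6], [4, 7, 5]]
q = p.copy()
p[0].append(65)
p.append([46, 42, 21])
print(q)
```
[[7, 4, 6, 65], [4, 7, 5]]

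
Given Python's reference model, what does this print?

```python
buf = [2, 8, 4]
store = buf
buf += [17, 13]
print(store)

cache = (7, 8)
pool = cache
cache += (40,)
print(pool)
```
[2, 8, 4, 17, 13]
(7, 8)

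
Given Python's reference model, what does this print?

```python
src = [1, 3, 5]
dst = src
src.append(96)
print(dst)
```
[1, 3, 5, 96]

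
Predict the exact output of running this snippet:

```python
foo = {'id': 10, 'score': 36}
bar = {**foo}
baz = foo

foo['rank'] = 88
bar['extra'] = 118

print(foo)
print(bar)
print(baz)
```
{'id': 10, 'score': 36, 'rank': 88}
{'id': 10, 'score': 36, 'extra': 118}
{'id': 10, 'score': 36, 'rank': 88}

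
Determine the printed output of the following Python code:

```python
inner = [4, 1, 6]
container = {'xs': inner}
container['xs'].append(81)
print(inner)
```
[4, 1, 6, 81]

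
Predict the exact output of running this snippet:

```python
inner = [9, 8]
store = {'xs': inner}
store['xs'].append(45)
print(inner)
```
[9, 8, 45]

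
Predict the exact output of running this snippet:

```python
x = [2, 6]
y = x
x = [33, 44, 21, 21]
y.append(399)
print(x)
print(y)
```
[33, 44, 21, 21]
[2, 6, 399]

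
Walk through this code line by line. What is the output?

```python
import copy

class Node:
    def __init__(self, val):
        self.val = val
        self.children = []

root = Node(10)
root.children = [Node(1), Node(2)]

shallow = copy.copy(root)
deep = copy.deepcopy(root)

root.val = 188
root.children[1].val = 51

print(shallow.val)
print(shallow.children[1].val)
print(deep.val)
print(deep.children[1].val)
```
10
51
10
2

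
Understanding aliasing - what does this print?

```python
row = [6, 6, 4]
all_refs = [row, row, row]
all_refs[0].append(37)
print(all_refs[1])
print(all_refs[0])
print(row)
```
[6, 6, 4, 37]
[6, 6, 4, 37]
[6, 6, 4, 37]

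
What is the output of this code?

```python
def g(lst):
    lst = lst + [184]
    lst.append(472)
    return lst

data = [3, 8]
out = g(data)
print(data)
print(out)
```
[3, 8]
[3, 8, 184, 472]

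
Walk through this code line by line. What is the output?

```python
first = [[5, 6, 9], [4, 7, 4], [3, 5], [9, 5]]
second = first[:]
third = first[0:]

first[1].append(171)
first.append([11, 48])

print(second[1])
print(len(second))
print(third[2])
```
[4, 7, 4, 171]
4
[3, 5]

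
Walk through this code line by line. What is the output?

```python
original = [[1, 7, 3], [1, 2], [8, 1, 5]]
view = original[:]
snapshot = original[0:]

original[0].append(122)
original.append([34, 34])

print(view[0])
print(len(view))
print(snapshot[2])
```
[1, 7, 3, 122]
3
[8, 1, 5]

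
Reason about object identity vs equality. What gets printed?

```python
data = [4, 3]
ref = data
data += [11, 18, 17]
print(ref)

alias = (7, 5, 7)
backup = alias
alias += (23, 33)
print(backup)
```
[4, 3, 11, 18, 17]
(7, 5, 7)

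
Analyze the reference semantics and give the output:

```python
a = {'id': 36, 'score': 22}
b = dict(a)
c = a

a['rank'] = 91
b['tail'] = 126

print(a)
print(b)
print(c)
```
{'id': 36, 'score': 22, 'rank': 91}
{'id': 36, 'score': 22, 'tail': 126}
{'id': 36, 'score': 22, 'rank': 91}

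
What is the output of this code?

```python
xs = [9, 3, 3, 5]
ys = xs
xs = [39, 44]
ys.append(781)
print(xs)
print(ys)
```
[39, 44]
[9, 3, 3, 5, 781]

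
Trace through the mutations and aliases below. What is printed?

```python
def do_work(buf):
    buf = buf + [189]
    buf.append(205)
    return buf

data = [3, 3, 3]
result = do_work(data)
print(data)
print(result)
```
[3, 3, 3]
[3, 3, 3, 189, 205]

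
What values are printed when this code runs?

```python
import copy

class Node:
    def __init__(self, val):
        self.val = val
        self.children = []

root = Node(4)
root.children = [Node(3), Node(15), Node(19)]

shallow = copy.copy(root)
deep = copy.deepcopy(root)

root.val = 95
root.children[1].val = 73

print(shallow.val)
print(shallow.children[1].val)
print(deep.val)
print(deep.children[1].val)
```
4
73
4
15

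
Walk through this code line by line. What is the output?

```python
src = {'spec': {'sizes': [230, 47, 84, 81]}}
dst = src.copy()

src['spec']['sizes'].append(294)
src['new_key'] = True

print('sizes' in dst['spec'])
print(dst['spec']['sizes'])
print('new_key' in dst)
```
True
[230, 47, 84, 81, 294]
False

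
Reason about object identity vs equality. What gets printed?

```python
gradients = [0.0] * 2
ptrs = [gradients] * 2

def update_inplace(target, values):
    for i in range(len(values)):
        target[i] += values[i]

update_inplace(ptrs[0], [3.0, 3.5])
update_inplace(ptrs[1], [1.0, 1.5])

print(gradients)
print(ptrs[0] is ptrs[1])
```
[4.0, 5.0]
True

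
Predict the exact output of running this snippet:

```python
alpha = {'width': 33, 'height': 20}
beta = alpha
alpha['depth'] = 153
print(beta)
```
{'width': 33, 'height': 20, 'depth': 153}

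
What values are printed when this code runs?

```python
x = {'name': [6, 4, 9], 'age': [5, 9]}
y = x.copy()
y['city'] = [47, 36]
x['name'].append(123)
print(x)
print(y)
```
{'name': [6, 4, 9, 123], 'age': [5, 9]}
{'name': [6, 4, 9, 123], 'age': [5, 9], 'city': [47, 36]}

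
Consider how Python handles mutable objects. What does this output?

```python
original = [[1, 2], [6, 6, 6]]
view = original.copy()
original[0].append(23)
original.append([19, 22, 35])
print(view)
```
[[1, 2, 23], [6, 6, 6]]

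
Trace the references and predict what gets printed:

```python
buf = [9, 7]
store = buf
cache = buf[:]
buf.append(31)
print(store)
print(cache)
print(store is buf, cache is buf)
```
[9, 7, 31]
[9, 7]
True False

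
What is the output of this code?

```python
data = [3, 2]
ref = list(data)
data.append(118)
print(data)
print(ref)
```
[3, 2, 118]
[3, 2]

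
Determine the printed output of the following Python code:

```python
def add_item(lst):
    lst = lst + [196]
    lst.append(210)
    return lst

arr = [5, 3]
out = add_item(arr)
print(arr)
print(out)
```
[5, 3]
[5, 3, 196, 210]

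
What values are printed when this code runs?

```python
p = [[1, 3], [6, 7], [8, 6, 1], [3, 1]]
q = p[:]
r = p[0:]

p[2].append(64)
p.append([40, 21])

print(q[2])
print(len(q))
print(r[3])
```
[8, 6, 1, 64]
4
[3, 1]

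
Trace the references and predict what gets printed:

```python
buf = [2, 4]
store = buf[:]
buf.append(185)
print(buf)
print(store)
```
[2, 4, 185]
[2, 4]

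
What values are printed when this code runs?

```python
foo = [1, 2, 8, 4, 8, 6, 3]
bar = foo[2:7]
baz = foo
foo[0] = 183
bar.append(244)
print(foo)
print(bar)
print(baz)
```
[183, 2, 8, 4, 8, 6, 3]
[8, 4, 8, 6, 3, 244]
[183, 2, 8, 4, 8, 6, 3]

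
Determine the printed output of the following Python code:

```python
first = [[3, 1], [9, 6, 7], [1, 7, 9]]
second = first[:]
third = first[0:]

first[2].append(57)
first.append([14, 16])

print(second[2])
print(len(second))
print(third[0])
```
[1, 7, 9, 57]
3
[3, 1]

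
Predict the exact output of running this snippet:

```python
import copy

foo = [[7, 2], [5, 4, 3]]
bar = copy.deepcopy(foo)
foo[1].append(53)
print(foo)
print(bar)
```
[[7, 2], [5, 4, 3, 53]]
[[7, 2], [5, 4, 3]]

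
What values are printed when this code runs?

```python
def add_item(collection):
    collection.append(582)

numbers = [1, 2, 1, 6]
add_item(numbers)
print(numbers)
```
[1, 2, 1, 6, 582]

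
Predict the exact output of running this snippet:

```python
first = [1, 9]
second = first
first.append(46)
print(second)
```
[1, 9, 46]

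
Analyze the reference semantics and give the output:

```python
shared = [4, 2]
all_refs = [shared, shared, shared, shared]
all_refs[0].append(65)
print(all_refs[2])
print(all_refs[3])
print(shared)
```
[4, 2, 65]
[4, 2, 65]
[4, 2, 65]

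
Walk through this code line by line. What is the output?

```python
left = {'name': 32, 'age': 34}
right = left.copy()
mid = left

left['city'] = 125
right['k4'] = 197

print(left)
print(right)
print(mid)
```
{'name': 32, 'age': 34, 'city': 125}
{'name': 32, 'age': 34, 'k4': 197}
{'name': 32, 'age': 34, 'city': 125}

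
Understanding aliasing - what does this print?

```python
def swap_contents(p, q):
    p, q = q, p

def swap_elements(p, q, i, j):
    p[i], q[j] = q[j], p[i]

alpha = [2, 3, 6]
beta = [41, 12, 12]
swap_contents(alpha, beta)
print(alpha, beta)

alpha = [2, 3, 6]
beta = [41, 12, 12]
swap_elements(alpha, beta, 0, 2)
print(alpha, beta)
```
[2, 3, 6] [41, 12, 12]
[12, 3, 6] [41, 12, 2]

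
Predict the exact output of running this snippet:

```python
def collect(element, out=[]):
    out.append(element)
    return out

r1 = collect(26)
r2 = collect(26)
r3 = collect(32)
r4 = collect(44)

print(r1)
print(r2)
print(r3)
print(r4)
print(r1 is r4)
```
[26, 26, 32, 44]
[26, 26, 32, 44]
[26, 26, 32, 44]
[26, 26, 32, 44]
True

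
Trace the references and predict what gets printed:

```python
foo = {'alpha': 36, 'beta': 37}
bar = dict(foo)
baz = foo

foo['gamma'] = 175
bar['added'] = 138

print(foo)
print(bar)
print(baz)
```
{'alpha': 36, 'beta': 37, 'gamma': 175}
{'alpha': 36, 'beta': 37, 'added': 138}
{'alpha': 36, 'beta': 37, 'gamma': 175}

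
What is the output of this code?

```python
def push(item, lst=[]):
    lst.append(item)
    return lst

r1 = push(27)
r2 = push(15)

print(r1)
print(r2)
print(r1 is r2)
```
[27, 15]
[27, 15]
True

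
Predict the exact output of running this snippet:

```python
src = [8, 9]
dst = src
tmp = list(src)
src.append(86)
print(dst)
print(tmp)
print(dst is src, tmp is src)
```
[8, 9, 86]
[8, 9]
True False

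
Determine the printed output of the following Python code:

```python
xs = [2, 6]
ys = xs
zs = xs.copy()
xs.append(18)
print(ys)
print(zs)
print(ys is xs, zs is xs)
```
[2, 6, 18]
[2, 6]
True False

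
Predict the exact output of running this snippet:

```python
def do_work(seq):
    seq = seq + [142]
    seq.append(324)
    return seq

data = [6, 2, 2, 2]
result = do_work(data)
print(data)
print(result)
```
[6, 2, 2, 2]
[6, 2, 2, 2, 142, 324]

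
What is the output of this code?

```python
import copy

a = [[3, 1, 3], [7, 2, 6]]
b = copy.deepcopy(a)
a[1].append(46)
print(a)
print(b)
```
[[3, 1, 3], [7, 2, 6, 46]]
[[3, 1, 3], [7, 2, 6]]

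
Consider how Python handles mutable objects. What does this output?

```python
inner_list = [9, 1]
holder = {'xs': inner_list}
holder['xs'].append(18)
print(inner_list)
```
[9, 1, 18]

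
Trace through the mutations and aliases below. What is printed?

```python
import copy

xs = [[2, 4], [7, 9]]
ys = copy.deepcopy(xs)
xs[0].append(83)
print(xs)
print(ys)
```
[[2, 4, 83], [7, 9]]
[[2, 4], [7, 9]]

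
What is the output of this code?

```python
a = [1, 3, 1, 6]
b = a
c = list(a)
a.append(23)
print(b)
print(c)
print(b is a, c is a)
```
[1, 3, 1, 6, 23]
[1, 3, 1, 6]
True False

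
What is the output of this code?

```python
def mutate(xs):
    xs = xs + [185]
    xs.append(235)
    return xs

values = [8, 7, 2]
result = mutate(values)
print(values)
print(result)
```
[8, 7, 2]
[8, 7, 2, 185, 235]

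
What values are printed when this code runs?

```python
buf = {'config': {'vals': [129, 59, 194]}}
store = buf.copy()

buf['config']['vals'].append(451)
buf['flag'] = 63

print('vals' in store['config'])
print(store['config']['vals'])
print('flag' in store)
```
True
[129, 59, 194, 451]
False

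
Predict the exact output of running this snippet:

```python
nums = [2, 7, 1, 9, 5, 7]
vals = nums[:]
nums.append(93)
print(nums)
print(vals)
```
[2, 7, 1, 9, 5, 7, 93]
[2, 7, 1, 9, 5, 7]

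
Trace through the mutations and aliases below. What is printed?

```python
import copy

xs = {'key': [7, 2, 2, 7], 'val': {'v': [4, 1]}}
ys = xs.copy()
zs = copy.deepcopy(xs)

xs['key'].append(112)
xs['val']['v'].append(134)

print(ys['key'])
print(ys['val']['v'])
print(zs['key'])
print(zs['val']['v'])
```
[7, 2, 2, 7, 112]
[4, 1, 134]
[7, 2, 2, 7]
[4, 1]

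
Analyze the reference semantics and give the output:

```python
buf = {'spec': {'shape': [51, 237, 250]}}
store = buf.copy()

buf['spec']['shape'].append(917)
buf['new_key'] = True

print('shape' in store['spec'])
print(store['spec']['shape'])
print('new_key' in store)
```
True
[51, 237, 250, 917]
False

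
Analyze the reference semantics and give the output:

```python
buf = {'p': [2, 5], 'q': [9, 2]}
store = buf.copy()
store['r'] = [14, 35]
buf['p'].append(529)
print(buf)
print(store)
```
{'p': [2, 5, 529], 'q': [9, 2]}
{'p': [2, 5, 529], 'q': [9, 2], 'r': [14, 35]}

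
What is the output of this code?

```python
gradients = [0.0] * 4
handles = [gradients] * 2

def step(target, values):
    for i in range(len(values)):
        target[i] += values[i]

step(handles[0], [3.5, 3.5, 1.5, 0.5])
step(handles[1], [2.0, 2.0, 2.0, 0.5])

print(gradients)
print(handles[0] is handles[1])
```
[5.5, 5.5, 3.5, 1.0]
True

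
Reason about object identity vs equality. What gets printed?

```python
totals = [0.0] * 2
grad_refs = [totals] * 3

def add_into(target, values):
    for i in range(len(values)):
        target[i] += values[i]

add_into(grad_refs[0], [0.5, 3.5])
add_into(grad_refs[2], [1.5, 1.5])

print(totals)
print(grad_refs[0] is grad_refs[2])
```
[2.0, 5.0]
True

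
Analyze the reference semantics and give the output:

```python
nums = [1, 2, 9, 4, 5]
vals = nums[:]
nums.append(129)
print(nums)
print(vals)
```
[1, 2, 9, 4, 5, 129]
[1, 2, 9, 4, 5]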